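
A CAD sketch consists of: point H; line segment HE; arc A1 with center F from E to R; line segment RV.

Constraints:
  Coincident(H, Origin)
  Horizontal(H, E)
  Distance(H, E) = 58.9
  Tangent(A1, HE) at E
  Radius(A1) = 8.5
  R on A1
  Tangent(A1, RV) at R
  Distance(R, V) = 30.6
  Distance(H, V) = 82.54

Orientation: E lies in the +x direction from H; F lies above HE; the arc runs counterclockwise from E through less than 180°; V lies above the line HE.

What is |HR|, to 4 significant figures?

67.50

H is at the origin; H and E share the same y with |HE| = 58.9 and E on the +x side, so E = (58.90, 0.000). Since A1 is tangent to HE there, FE ⟂ HE, so F = E + (0, 8.5) = (58.90, 8.500). Since FR ⟂ RV (tangency), |FV| = √(8.5² + 30.6²) = 31.76 regardless of where R sits on A1. So V lies on both circle(H, 82.54) and circle(F, 31.76); the above-HE intersection is V = (74.08, 36.39). R is the foot of the tangent from V: R = (67.18, 6.583).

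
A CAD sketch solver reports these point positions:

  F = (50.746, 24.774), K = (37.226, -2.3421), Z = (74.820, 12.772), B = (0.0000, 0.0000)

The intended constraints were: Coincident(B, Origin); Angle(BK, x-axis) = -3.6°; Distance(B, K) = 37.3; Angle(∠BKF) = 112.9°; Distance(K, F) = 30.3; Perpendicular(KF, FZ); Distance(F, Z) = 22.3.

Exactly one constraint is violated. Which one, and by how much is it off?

Distance(F, Z) = 22.3 — off by 4.60.

B = (0.00, 0.00) ✓; BK at -3.600° ✓; |BK| = 37.30 ✓; ∠BKF = 112.9° ✓; |KF| = 30.30 ✓; ∠(KF, FZ) = 90.00° ✓; |FZ| = 26.90 ✗.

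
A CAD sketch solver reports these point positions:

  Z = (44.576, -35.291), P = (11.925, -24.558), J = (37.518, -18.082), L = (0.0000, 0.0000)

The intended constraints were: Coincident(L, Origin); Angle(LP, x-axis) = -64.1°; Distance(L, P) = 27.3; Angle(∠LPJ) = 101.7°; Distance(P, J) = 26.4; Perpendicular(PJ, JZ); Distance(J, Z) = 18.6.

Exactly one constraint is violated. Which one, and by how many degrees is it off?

Perpendicular(PJ, JZ) — off by 8.10°.

L = (0.00, 0.00) ✓; LP at -64.10° ✓; |LP| = 27.30 ✓; ∠LPJ = 101.7° ✓; |PJ| = 26.40 ✓; ∠(PJ, JZ) = 81.90° ✗; |JZ| = 18.60 ✓.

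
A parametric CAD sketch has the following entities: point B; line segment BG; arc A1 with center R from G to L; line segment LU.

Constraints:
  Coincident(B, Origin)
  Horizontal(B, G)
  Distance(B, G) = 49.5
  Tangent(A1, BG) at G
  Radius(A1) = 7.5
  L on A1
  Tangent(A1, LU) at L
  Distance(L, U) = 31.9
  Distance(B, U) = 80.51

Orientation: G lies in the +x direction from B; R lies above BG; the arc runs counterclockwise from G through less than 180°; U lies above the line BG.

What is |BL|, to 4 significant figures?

55.28

B is at the origin; B and G share the same y with |BG| = 49.5 and G on the +x side, so G = (49.50, 0.000). The tangent condition forces RG to be normal to BG, so R = G + (0, 7.5) = (49.50, 7.500). Since RL ⟂ LU (tangency), |RU| = √(7.5² + 31.9²) = 32.77 regardless of where L sits on A1. So U lies on both circle(B, 80.51) and circle(R, 32.77); the above-BG intersection is U = (75.86, 26.97). L is the foot of the tangent from U: L = (55.22, 2.648).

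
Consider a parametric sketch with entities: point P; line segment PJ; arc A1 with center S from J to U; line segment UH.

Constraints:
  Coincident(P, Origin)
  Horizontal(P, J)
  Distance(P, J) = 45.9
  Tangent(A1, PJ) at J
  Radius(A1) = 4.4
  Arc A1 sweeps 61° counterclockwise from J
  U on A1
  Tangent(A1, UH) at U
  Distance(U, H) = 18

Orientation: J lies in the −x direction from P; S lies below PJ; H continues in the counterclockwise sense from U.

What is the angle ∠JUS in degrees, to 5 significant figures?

59.500°

P is at the origin; P and J share the same y with |PJ| = 45.9 and J on the −x side, so J = (-45.900, 0.0000). A1 meets PJ tangentially, so SJ is at right angles to PJ, so S = J + (0, -4.4) = (-45.900, -4.4000). On A1, J sits at bearing 90° from S; a 61° counterclockwise sweep puts U at bearing 151°, so U = S + 4.4·(cos 151°, sin 151°) = (-49.748, -2.2668). Then cos ∠JUS = UJ·US / (|UJ||US|), giving 59.500°.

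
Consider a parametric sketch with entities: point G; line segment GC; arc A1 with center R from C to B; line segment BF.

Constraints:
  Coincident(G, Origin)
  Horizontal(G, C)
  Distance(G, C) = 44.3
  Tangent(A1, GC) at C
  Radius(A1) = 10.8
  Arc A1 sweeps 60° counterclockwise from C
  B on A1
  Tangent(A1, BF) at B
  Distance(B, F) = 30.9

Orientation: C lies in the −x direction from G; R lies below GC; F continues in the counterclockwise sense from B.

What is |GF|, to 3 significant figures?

76.2

G is at the origin; G and C share the same y with |GC| = 44.3 and C on the −x side, so C = (-44.3, 0.00). Tangency of A1 to GC means the radius RC is perpendicular to GC, so R = C + (0, -10.8) = (-44.3, -10.8). On A1, C sits at bearing 90° from R; a 60° counterclockwise sweep puts B at bearing 150°, so B = R + 10.8·(cos 150°, sin 150°) = (-53.7, -5.40). A1 meets BF tangentially, so RB is at right angles to BF, so BF runs along (−sin 150°, cos 150°); with |BF| = 30.9, F = (-69.1, -32.2). Then |GF| = |F − G| = 76.2.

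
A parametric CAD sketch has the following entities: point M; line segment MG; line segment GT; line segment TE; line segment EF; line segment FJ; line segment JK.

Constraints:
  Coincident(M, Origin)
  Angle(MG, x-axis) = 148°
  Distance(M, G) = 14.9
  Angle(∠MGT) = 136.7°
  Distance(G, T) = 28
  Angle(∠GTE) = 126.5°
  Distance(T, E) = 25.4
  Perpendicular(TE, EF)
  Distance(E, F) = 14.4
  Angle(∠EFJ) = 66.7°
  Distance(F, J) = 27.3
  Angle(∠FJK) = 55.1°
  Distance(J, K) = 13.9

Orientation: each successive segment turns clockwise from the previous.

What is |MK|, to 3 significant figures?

49.1

∠EFJ = 66.7° gives FJ at -152° from the x-axis; with |FJ| = 27.3, J = (-16.7, 33.0). ∠FJK = 55.1° gives JK at 83.0° from the x-axis; with |JK| = 13.9, K = (-15.0, 46.8). Then |MK| = |K − M| = 49.1.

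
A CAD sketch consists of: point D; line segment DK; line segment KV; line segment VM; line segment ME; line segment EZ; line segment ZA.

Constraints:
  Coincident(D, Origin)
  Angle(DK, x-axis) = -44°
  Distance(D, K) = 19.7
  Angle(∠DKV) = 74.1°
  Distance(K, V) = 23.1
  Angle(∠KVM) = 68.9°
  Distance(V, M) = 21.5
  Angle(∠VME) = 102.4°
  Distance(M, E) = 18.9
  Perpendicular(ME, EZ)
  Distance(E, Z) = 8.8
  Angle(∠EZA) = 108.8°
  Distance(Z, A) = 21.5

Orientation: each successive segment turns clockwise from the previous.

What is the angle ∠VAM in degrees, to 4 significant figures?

154.3°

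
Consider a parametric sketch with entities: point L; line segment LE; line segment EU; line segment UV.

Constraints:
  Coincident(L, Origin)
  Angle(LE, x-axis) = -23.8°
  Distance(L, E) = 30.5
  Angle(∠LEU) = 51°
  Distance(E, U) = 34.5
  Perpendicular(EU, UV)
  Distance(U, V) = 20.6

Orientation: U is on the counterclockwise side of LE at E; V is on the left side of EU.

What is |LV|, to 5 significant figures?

15.617

L is at the origin; LE runs at -23.8° with length 30.5, so E = 30.5·(cos -23.8°, sin -23.8°) = (27.906, -12.308). ∠LEU = 51.0°, so EU runs at -23.8° + (180° − 51.0°) = 105.20° from the x-axis; with |EU| = 34.5, U = E + 34.5·(cos 105.20°, sin 105.20°) = (18.861, 20.985). EU ⟂ UV; with |UV| = 20.6 on the left of EU, V = U + 20.6·(-0.96502, -0.26219) = (-1.0186, 15.584). Then |LV| = |V − L| = 15.617.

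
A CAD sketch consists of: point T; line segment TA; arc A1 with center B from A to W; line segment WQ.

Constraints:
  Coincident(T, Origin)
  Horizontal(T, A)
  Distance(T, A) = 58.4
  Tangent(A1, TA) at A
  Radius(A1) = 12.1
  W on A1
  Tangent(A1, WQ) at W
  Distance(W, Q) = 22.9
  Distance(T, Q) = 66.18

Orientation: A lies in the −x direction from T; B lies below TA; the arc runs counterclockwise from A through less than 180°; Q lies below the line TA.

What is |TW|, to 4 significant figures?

70.79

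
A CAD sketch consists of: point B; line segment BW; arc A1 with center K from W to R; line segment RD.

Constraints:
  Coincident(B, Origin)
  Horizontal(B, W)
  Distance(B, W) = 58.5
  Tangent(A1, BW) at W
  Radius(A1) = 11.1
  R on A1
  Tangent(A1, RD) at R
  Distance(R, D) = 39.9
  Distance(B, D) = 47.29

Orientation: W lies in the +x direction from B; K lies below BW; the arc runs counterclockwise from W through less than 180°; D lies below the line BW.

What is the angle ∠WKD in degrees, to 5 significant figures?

131.43°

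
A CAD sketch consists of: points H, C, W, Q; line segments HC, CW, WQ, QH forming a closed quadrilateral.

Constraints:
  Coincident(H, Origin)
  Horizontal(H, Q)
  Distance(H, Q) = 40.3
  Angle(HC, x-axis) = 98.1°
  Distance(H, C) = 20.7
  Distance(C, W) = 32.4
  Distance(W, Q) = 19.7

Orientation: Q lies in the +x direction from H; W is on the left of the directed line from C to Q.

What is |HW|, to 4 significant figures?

33.44

Checks: |CW| = 32.40 ✓; |WQ| = 19.70 ✓.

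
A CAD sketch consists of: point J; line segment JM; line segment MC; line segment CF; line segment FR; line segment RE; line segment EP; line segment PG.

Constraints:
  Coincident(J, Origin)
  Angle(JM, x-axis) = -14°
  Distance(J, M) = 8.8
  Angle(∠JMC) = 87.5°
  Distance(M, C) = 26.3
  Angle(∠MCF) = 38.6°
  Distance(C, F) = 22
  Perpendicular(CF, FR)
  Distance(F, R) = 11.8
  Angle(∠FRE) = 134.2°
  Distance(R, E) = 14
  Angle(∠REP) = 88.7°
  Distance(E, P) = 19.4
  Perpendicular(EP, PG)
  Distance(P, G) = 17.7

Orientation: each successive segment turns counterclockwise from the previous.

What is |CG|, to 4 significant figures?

12.63

∠REP = 88.7° gives EP at 87.00° from the x-axis; with |EP| = 19.4, P = (19.45, 18.80). The perpendicularity gives PG at right angles to EP, so PG runs at 177.0°; with |PG| = 17.7, G = (1.774, 19.73). Then |CG| = |G − C| = 12.63.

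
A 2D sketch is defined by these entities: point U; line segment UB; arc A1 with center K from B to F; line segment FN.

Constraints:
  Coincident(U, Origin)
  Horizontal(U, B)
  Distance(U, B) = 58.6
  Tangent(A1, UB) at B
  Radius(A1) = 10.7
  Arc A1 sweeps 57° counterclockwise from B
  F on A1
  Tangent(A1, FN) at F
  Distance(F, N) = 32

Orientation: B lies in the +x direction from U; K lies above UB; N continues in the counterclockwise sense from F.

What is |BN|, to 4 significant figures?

41.26

On A1, B sits at bearing -90° from K; a 57° counterclockwise sweep puts F at bearing -33°, so F = K + 10.7·(cos -33°, sin -33°) = (67.57, 4.872). Since A1 is tangent to FN there, KF ⟂ FN, so FN runs along (−sin -33°, cos -33°); with |FN| = 32.0, N = (85.00, 31.71). Then |BN| = |N − B| = 41.26.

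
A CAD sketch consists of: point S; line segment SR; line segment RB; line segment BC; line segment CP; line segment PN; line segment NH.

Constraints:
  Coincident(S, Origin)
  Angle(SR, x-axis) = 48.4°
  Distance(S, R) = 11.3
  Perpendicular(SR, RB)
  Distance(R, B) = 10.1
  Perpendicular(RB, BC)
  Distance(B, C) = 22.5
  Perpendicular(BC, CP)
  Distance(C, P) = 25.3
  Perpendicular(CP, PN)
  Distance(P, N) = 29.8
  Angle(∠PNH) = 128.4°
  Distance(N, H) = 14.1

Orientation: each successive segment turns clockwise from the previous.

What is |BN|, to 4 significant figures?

26.33

BC ⟂ CP, so CP runs at 138.4°; with |CP| = 25.3, P = (-18.80, 1.716). The perpendicularity gives PN at right angles to CP, so PN runs at 48.40°; with |PN| = 29.8, N = (0.9825, 24.00). Then |BN| = |N − B| = 26.33.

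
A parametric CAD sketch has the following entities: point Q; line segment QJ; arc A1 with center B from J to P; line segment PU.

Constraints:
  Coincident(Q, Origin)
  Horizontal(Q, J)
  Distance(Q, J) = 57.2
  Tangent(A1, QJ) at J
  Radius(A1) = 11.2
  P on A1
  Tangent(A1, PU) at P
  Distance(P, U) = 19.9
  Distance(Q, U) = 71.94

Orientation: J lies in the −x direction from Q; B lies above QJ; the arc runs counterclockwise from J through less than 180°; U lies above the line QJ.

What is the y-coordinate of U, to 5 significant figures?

33.027

Checks: |BP| = 11.20 ✓; ∠(BP, PU) = 90.00° ✓; |PU| = 19.90 ✓; |QU| = 71.94 ✓.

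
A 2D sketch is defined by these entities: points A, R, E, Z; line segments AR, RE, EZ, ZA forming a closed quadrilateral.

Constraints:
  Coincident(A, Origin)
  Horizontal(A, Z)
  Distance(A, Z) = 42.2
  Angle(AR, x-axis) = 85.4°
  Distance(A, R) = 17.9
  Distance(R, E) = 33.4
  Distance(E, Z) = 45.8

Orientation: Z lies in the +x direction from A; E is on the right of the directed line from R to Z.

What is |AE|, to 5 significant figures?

15.502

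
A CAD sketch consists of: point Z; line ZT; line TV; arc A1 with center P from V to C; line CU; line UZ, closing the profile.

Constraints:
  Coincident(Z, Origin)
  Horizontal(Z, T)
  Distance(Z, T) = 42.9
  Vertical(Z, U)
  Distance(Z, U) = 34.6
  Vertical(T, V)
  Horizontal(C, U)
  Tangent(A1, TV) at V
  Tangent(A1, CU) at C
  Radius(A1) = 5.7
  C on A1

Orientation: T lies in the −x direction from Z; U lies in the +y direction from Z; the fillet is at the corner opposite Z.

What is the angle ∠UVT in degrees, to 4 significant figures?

97.57°

Z is at the origin; ZT is horizontal with |ZT| = 42.9 and T on the −x side, so T = (-42.90, 0.000). Z and U share the same x with |ZU| = 34.6 and U on the +y side, so U = (0.000, 34.60). The virtual corner opposite Z is at (-42.90, 34.60). The tangent condition forces PV to be normal to TV and the tangent condition forces PC to be normal to CU, with radius 5.7, so the center P sits 5.7 in from both sides at P = (-37.20, 28.90). That places the tangent points at V = (-42.90, 28.90) on TV and C = (-37.20, 34.60) on CU. Then cos ∠UVT = VU·VT / (|VU||VT|), giving 97.57°.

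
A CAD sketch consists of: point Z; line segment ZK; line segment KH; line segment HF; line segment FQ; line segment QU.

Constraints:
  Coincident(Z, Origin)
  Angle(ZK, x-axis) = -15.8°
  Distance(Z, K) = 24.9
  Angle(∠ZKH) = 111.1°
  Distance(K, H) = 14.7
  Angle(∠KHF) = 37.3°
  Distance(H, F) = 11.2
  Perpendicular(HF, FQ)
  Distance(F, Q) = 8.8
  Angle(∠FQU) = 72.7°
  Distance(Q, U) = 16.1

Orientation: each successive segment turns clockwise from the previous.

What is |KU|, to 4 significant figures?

16.60

Z is at the origin; ZK runs at -15.8° with length 24.9, so K = (23.96, -6.780). ∠ZKH = 111.1° gives KH at -84.70° from the x-axis; with |KH| = 14.7, H = (25.32, -21.42). ∠KHF = 37.3° gives HF at 132.6° from the x-axis; with |HF| = 11.2, F = (17.74, -13.17). HF ⟂ FQ, so FQ runs at 42.60°; with |FQ| = 8.8, Q = (24.21, -7.216). ∠FQU = 72.7° gives QU at -64.70° from the x-axis; with |QU| = 16.1, U = (31.09, -21.77). Then |KU| = |U − K| = 16.60.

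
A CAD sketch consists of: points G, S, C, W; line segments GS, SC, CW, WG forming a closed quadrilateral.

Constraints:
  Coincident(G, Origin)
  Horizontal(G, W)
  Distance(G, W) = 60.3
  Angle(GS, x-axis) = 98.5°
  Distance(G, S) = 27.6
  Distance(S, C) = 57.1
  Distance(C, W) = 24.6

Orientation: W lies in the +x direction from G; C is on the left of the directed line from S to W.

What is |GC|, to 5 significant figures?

57.860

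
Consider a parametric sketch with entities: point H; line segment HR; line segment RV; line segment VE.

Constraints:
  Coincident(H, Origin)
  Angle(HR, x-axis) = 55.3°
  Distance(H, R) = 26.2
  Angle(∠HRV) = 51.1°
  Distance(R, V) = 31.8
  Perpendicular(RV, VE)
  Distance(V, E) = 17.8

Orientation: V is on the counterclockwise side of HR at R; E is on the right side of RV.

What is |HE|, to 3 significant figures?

41.2

∠HRV = 51.1°, so RV runs at 55.3° + (180° − 51.1°) = 184° from the x-axis; with |RV| = 31.8, V = R + 31.8·(cos 184°, sin 184°) = (-16.8, 19.2). RV is perpendicular to VE; with |VE| = 17.8 on the right of RV, E = V + 17.8·(-0.0732, 0.997) = (-18.1, 37.0). Then |HE| = |E − H| = 41.2.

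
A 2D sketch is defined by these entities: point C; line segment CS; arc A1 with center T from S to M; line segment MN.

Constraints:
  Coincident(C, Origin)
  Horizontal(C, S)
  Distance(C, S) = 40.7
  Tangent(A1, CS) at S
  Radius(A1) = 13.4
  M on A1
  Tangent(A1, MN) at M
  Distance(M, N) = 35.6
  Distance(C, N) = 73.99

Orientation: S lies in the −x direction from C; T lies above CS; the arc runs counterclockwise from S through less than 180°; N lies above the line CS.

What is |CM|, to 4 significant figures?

38.63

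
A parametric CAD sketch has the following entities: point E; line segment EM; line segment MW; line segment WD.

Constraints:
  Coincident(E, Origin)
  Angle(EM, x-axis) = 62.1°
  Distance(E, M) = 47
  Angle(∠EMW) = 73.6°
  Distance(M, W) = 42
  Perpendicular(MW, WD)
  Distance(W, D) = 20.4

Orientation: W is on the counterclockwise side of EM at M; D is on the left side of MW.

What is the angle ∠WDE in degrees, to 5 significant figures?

130.67°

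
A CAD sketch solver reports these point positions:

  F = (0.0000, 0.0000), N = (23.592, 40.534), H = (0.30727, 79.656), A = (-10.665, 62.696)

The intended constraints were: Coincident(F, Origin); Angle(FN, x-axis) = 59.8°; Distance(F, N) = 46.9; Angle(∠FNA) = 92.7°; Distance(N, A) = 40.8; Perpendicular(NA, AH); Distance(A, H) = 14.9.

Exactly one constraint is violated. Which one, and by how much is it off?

Distance(A, H) = 14.9 — off by 5.30.

F = (0.00, 0.00) ✓; FN at 59.80° ✓; |FN| = 46.90 ✓; ∠FNA = 92.70° ✓; |NA| = 40.80 ✓; ∠(NA, AH) = 90.00° ✓; |AH| = 20.20 ✗.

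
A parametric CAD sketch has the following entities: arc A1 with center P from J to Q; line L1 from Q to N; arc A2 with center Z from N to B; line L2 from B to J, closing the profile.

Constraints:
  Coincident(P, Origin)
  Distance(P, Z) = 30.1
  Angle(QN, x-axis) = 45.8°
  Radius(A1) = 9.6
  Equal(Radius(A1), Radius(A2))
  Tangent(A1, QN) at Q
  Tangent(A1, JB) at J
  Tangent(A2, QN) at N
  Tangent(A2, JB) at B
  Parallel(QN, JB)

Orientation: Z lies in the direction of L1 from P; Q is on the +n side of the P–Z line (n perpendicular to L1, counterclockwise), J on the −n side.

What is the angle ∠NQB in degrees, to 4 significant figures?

32.53°

The slot axis is L1's direction at 45.8°, so u = (cos 45.8°, sin 45.8°) = (0.6972, 0.7169) and n = (−sin 45.8°, cos 45.8°) = (-0.7169, 0.6972). P is at the origin and Z lies 30.1 along u from P, so Z = 30.1·u = (20.98, 21.58). Tangency of A1 to both parallel lines with radius 9.6 puts Q and J at P ± 9.6·n: Q = (-6.882, 6.693), J = (6.882, -6.693). Equal radii place N and B the same way about Z: N = Z + 9.6·n = (14.10, 28.27), B = Z − 9.6·n = (27.87, 14.89). Then cos ∠NQB = QN·QB / (|QN||QB|), giving 32.53°.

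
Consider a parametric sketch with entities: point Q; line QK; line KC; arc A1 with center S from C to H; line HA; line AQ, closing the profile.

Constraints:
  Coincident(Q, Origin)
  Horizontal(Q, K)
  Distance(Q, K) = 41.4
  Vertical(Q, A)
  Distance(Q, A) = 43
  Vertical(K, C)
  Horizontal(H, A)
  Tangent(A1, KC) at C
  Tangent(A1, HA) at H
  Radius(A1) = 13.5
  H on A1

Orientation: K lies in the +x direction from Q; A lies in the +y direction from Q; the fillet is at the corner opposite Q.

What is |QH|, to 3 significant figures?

51.3

Q is at the origin; Q and K share the same y with |QK| = 41.4 and K on the +x side, so K = (41.4, 0.00). QA is vertical with |QA| = 43.0 and A on the +y side, so A = (0.00, 43.0). The virtual corner opposite Q is at (41.4, 43.0). Tangency of A1 to KC means the radius SC is perpendicular to KC and A1 meets HA tangentially, so SH is at right angles to HA, with radius 13.5, so the center S sits 13.5 in from both sides at S = (27.9, 29.5). That places the tangent points at C = (41.4, 29.5) on KC and H = (27.9, 43.0) on HA. Then |QH| = |H − Q| = 51.3.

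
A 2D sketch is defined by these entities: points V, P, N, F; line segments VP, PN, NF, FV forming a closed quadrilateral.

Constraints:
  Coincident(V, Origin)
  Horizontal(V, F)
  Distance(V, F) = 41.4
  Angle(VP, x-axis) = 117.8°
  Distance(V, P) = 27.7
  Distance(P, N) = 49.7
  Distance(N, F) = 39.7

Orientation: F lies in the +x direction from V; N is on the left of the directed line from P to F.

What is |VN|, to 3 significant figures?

52.2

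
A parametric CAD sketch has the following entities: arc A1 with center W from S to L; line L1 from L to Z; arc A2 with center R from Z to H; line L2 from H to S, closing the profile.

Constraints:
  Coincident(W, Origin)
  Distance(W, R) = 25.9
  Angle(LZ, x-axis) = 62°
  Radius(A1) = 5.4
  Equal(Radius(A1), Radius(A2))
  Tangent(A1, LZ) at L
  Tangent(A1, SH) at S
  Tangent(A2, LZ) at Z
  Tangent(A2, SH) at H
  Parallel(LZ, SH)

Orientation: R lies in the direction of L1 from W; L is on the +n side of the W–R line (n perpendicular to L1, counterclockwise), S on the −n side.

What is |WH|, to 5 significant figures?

26.457

Tangency of A1 to both parallel lines with radius 5.4 puts L and S at W ± 5.4·n: L = (-4.7679, 2.5351), S = (4.7679, -2.5351). Equal radii place Z and H the same way about R: Z = R + 5.4·n = (7.3914, 25.403), H = R − 5.4·n = (16.927, 20.333). Then |WH| = |H − W| = 26.457.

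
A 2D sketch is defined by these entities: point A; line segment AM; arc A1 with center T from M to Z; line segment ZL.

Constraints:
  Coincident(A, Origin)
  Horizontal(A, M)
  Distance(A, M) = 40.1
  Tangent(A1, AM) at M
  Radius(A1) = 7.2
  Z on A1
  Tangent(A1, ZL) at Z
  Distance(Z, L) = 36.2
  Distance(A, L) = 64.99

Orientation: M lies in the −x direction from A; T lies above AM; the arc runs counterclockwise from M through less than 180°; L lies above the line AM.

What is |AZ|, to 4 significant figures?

35.07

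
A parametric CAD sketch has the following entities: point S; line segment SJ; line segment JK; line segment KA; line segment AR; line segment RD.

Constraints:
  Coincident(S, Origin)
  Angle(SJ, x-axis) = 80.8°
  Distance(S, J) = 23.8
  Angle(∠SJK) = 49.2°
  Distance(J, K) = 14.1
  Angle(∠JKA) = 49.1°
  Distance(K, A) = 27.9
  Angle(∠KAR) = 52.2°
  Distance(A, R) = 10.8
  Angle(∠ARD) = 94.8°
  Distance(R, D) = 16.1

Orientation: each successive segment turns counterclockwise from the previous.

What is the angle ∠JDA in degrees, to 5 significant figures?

81.728°

S is at the origin; SJ runs at 80.8° with length 23.8, so J = (3.8052, 23.494). ∠SJK = 49.2° gives JK at -148.40° from the x-axis; with |JK| = 14.1, K = (-8.2042, 16.106). ∠JKA = 49.1° gives KA at -17.500° from the x-axis; with |KA| = 27.9, A = (18.405, 7.7160). ∠KAR = 52.2° gives AR at 110.30° from the x-axis; with |AR| = 10.8, R = (14.658, 17.845). ∠ARD = 94.8° gives RD at -164.50° from the x-axis; with |RD| = 16.1, D = (-0.85683, 13.543). Then cos ∠JDA = DJ·DA / (|DJ||DA|), giving 81.728°.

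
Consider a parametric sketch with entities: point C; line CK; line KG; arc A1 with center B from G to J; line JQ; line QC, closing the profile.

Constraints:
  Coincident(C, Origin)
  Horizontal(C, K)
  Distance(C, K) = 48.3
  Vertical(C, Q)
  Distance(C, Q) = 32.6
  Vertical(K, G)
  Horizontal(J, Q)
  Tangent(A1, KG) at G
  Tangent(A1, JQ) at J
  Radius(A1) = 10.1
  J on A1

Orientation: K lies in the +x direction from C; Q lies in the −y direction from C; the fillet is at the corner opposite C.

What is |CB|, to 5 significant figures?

44.334

C is at the origin; C and K share the same y with |CK| = 48.3 and K on the +x side, so K = (48.300, 0.0000). C and Q share the same x with |CQ| = 32.6 and Q on the −y side, so Q = (0.0000, -32.600). The virtual corner opposite C is at (48.300, -32.600). Tangency of A1 to KG means the radius BG is perpendicular to KG and the tangent condition forces BJ to be normal to JQ, with radius 10.1, so the center B sits 10.1 in from both sides at B = (38.200, -22.500). Then |CB| = |B − C| = 44.334.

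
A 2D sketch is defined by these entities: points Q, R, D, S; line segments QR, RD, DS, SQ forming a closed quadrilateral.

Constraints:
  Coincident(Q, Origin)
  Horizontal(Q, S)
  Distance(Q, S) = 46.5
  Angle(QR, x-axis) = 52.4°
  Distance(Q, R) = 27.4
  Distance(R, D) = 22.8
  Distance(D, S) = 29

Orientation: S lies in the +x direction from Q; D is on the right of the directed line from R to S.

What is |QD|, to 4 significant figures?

17.55

Checks: |QS| = 46.50 ✓; |QR| = 27.40 ✓; |RD| = 22.80 ✓; |DS| = 29.00 ✓.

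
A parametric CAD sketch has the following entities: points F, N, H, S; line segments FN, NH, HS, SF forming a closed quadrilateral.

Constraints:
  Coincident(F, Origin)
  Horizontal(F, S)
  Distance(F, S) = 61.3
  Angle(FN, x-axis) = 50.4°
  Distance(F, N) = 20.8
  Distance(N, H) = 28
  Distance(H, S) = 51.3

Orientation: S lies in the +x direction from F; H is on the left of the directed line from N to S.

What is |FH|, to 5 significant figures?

48.723

F is at the origin; F and S share the same y with |FS| = 61.3 and S in +x, so S = (61.3, 0). FN runs at 50.4° with |FN| = 20.8, so N = (13.258, 16.027). H is determined by |NH| = 28.0 and |HS| = 51.3 together: it lies at the intersection of circle(N, 28.0) and circle(S, 51.3). With |NS| = 50.644, the foot of the radical line on NS is 7.0803 from N and the perpendicular offset is √(28.0² − 7.0803²) = 27.090. Taking the left-of-NS solution: H = (28.548, 39.484).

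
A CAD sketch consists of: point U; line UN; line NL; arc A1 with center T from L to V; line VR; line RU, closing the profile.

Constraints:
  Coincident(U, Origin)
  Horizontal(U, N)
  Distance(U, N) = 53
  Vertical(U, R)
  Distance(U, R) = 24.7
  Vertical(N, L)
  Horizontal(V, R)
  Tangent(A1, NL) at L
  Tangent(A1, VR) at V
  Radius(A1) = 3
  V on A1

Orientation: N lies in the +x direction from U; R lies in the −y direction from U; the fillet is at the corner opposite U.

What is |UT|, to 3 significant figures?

54.5

U is at the origin; U and N share the same y with |UN| = 53.0 and N on the +x side, so N = (53.0, 0.00). U and R share the same x with |UR| = 24.7 and R on the −y side, so R = (0.00, -24.7). The virtual corner opposite U is at (53.0, -24.7). Since A1 is tangent to NL there, TL ⟂ NL and tangency of A1 to VR means the radius TV is perpendicular to VR, with radius 3.0, so the center T sits 3.0 in from both sides at T = (50.0, -21.7). Then |UT| = |T − U| = 54.5.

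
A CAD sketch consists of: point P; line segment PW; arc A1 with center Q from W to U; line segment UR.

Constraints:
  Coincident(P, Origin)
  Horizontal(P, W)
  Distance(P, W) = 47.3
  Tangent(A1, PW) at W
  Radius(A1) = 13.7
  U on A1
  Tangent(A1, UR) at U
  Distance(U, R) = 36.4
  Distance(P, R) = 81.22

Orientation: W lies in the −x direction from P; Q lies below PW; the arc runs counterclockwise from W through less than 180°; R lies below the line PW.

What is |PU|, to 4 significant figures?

62.06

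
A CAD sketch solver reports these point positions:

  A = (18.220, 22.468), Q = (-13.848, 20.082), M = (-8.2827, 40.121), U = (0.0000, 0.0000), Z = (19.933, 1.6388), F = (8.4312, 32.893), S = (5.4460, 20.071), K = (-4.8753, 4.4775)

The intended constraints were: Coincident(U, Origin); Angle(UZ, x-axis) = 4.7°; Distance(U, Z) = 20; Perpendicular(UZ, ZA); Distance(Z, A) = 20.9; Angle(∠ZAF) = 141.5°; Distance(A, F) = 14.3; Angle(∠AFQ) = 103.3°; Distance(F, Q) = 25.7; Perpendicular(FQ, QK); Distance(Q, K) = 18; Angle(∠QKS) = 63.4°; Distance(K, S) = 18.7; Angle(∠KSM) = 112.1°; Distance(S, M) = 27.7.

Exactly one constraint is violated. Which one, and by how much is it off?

Distance(S, M) = 27.7 — off by 3.40.

U = (0.00, 0.00) ✓; UZ at 4.700° ✓; |UZ| = 20.00 ✓; ∠(UZ, ZA) = 90.00° ✓; |ZA| = 20.90 ✓; ∠ZAF = 141.5° ✓; |AF| = 14.30 ✓; ∠AFQ = 103.3° ✓; |FQ| = 25.70 ✓; ∠(FQ, QK) = 90.00° ✓; |QK| = 18.00 ✓; ∠QKS = 63.40° ✓; |KS| = 18.70 ✓; ∠KSM = 112.1° ✓; |SM| = 24.30 ✗.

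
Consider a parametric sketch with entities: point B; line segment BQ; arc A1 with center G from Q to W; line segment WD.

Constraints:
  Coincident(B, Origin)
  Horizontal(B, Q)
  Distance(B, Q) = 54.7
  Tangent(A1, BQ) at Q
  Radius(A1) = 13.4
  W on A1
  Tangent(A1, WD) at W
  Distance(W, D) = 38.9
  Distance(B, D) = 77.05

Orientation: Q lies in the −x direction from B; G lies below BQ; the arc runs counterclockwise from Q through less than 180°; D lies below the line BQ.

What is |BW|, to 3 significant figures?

69.7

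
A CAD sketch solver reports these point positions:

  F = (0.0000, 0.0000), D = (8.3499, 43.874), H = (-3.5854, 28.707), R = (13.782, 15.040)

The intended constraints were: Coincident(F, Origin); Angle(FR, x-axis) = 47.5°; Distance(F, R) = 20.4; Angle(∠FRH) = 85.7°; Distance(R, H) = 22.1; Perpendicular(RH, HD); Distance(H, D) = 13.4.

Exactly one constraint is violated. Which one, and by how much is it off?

Distance(H, D) = 13.4 — off by 5.90.

F = (0.00, 0.00) ✓; FR at 47.50° ✓; |FR| = 20.40 ✓; ∠FRH = 85.70° ✓; |RH| = 22.10 ✓; ∠(RH, HD) = 90.00° ✓; |HD| = 19.30 ✗.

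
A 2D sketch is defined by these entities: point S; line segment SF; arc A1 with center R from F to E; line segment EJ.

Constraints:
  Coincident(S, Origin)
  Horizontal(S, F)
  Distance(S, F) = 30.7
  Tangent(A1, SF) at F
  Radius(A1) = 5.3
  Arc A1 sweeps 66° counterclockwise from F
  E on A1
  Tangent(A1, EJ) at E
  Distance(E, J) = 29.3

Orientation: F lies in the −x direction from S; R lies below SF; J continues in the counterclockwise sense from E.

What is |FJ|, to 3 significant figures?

34.3

S is at the origin; S and F share the same y with |SF| = 30.7 and F on the −x side, so F = (-30.7, 0.00). A1 meets SF tangentially, so RF is at right angles to SF, so R = F + (0, -5.3) = (-30.7, -5.30). On A1, F sits at bearing 90° from R; a 66° counterclockwise sweep puts E at bearing 156°, so E = R + 5.3·(cos 156°, sin 156°) = (-35.5, -3.14). Since A1 is tangent to EJ there, RE ⟂ EJ, so EJ runs along (−sin 156°, cos 156°); with |EJ| = 29.3, J = (-47.5, -29.9). Then |FJ| = |J − F| = 34.3.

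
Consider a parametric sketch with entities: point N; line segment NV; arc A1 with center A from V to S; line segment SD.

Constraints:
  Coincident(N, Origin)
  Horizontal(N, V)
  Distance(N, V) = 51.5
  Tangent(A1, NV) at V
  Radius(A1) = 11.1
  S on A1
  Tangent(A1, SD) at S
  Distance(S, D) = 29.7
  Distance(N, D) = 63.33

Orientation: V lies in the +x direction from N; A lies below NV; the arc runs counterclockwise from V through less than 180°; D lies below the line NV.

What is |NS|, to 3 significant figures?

42.8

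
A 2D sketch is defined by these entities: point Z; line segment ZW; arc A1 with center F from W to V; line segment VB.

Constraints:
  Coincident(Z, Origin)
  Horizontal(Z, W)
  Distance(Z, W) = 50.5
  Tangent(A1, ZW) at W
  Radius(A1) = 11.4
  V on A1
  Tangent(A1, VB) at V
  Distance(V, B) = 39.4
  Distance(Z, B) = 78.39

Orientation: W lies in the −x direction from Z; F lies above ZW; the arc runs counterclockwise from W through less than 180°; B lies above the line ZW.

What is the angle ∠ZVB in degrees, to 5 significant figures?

140.78°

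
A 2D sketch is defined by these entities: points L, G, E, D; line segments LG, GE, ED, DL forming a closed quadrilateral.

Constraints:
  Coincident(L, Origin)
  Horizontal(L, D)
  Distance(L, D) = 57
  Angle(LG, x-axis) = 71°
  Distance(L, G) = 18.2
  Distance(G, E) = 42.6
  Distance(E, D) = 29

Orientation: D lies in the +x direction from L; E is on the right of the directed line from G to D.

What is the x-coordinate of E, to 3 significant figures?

32.7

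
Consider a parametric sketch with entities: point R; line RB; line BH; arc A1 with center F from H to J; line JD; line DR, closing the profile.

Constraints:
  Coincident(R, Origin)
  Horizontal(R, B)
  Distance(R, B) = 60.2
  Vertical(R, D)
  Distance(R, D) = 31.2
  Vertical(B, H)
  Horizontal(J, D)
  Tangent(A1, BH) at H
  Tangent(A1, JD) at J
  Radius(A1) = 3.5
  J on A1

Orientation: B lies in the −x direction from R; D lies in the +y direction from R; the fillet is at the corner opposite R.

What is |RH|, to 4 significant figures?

66.27

R is at the origin; R and B share the same y with |RB| = 60.2 and B on the −x side, so B = (-60.20, 0.000). RD is vertical with |RD| = 31.2 and D on the +y side, so D = (0.000, 31.20). The virtual corner opposite R is at (-60.20, 31.20). The tangent condition forces FH to be normal to BH and since A1 is tangent to JD there, FJ ⟂ JD, with radius 3.5, so the center F sits 3.5 in from both sides at F = (-56.70, 27.70). That places the tangent points at H = (-60.20, 27.70) on BH and J = (-56.70, 31.20) on JD. Then |RH| = |H − R| = 66.27.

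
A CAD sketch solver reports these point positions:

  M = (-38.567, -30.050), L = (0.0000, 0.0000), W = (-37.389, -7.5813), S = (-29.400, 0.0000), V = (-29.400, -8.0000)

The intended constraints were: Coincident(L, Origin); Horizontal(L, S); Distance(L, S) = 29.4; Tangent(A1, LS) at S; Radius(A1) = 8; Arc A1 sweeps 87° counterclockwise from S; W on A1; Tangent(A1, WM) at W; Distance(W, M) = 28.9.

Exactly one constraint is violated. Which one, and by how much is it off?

Distance(W, M) = 28.9 — off by 6.40.

L = (0.00, 0.00) ✓; L.y = 0.00, S.y = 0.00 ✓; |LS| = 29.40 ✓; ∠(VS, SL) = 90.00° ✓; |VS| = 8.000 ✓; bearing(V→W) − bearing(V→S) = 87.00° ✓; |VW| = 8.000 ✓; ∠(VW, WM) = 90.00° ✓; |WM| = 22.50 ✗.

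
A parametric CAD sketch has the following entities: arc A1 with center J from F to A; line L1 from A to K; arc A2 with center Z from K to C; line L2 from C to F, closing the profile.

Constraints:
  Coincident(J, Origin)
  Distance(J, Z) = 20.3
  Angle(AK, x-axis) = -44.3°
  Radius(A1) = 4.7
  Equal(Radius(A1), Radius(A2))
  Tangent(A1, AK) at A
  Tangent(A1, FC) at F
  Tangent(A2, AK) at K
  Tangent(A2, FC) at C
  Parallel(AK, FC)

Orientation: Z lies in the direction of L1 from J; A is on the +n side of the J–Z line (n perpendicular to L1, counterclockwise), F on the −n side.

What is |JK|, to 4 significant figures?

20.84

The slot axis is L1's direction at -44.3°, so u = (cos -44.3°, sin -44.3°) = (0.7157, -0.6984) and n = (−sin -44.3°, cos -44.3°) = (0.6984, 0.7157). J is at the origin and Z lies 20.3 along u from J, so Z = 20.3·u = (14.53, -14.18). Tangency of A1 to both parallel lines with radius 4.7 puts A and F at J ± 4.7·n: A = (3.283, 3.364), F = (-3.283, -3.364). Equal radii place K and C the same way about Z: K = Z + 4.7·n = (17.81, -10.81), C = Z − 4.7·n = (11.25, -17.54). Then |JK| = |K − J| = 20.84.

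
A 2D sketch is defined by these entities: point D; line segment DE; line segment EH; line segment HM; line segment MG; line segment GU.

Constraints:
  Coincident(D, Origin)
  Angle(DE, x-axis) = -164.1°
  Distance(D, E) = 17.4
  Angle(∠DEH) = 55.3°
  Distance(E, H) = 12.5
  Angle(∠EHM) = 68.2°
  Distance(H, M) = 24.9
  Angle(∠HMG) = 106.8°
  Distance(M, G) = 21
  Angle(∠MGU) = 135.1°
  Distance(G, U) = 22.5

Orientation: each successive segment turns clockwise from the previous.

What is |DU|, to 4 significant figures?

43.29

∠HMG = 106.8° gives MG at -113.8° from the x-axis; with |MG| = 21.0, G = (-2.275, -28.35). ∠MGU = 135.1° gives GU at -158.7° from the x-axis; with |GU| = 22.5, U = (-23.24, -36.53). Then |DU| = |U − D| = 43.29.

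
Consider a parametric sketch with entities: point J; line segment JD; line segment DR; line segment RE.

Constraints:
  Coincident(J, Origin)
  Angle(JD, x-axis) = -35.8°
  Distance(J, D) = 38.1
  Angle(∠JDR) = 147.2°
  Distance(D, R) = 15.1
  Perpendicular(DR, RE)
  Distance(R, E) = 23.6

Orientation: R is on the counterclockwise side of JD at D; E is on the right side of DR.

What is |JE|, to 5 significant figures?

64.637

J is at the origin; JD runs at -35.8° with length 38.1, so D = 38.1·(cos -35.8°, sin -35.8°) = (30.902, -22.287). ∠JDR = 147.2°, so DR runs at -35.8° + (180° − 147.2°) = -3.0000° from the x-axis; with |DR| = 15.1, R = D + 15.1·(cos -3.0000°, sin -3.0000°) = (45.981, -23.077). DR is perpendicular to RE; with |RE| = 23.6 on the right of DR, E = R + 23.6·(-0.052336, -0.99863) = (44.746, -46.645). Then |JE| = |E − J| = 64.637.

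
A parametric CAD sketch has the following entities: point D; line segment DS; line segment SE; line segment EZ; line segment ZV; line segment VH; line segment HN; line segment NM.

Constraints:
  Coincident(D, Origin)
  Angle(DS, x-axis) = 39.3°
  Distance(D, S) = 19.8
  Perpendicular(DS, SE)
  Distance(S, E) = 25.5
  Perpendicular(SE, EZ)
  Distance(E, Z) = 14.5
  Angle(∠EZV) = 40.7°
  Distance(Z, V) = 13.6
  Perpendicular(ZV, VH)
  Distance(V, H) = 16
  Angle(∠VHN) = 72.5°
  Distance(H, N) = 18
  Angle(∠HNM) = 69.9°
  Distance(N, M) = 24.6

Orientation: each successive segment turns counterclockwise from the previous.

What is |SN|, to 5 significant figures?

37.303

ZV is perpendicular to VH, so VH runs at 88.600°; with |VH| = 16.0, H = (1.9370, 38.753). ∠VHN = 72.5° gives HN at -163.90° from the x-axis; with |HN| = 18.0, N = (-15.357, 33.761). Then |SN| = |N − S| = 37.303.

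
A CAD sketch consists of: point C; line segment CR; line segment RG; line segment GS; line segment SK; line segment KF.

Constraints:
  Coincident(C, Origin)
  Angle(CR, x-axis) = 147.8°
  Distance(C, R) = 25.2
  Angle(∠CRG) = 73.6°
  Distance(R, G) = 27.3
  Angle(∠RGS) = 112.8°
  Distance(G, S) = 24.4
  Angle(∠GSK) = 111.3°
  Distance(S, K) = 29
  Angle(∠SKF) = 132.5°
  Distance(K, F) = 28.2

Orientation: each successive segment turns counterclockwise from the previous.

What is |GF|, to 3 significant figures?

56.9

C is at the origin; CR runs at 147.8° with length 25.2, so R = (-21.3, 13.4). ∠CRG = 73.6° gives RG at -106° from the x-axis; with |RG| = 27.3, G = (-28.8, -12.8). ∠RGS = 112.8° gives GS at -38.6° from the x-axis; with |GS| = 24.4, S = (-9.69, -28.1). ∠GSK = 111.3° gives SK at 30.1° from the x-axis; with |SK| = 29.0, K = (15.4, -13.5). ∠SKF = 132.5° gives KF at 77.6° from the x-axis; with |KF| = 28.2, F = (21.5, 14.0). Then |GF| = |F − G| = 56.9.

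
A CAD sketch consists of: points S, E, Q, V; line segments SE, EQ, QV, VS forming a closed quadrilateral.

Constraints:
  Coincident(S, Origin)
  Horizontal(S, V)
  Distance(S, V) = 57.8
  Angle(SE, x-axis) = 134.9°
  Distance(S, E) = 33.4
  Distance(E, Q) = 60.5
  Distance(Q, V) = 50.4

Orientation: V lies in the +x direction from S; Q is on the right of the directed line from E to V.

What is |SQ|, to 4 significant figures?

27.66

S is at the origin; S and V share the same y with |SV| = 57.8 and V in +x, so V = (57.8, 0). SE runs at 134.9° with |SE| = 33.4, so E = (-23.58, 23.66). Q is determined by |EQ| = 60.5 and |QV| = 50.4 together: it lies at the intersection of circle(E, 60.5) and circle(V, 50.4). With |EV| = 84.75, the foot of the radical line on EV is 48.98 from E and the perpendicular offset is √(60.5² − 48.98²) = 35.51. Taking the right-of-EV solution: Q = (13.54, -24.12).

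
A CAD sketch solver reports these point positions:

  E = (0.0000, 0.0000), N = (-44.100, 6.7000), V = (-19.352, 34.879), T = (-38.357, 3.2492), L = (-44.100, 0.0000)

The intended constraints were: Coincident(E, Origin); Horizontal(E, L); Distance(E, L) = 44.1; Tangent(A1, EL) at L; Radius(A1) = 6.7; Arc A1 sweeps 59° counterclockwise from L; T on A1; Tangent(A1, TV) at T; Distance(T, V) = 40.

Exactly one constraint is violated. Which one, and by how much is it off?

Distance(T, V) = 40 — off by 3.10.

E = (0.00, 0.00) ✓; E.y = 0.00, L.y = 0.00 ✓; |EL| = 44.10 ✓; ∠(NL, LE) = 90.00° ✓; |NL| = 6.700 ✓; bearing(N→T) − bearing(N→L) = 59.00° ✓; |NT| = 6.700 ✓; ∠(NT, TV) = 90.00° ✓; |TV| = 36.90 ✗.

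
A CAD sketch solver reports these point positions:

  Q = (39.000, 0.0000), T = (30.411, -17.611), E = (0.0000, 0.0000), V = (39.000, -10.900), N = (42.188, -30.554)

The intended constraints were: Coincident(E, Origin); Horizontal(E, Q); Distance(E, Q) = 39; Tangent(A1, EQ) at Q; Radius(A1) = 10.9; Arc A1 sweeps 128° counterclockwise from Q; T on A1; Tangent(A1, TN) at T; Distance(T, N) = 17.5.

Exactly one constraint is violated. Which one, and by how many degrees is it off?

Tangent(A1, TN) at T — off by 4.30°.

E = (0.00, 0.00) ✓; E.y = 0.00, Q.y = 0.00 ✓; |EQ| = 39.00 ✓; ∠(VQ, QE) = 90.00° ✓; |VQ| = 10.90 ✓; bearing(V→T) − bearing(V→Q) = 128.0° ✓; |VT| = 10.90 ✓; ∠(VT, TN) = 85.70° ✗; |TN| = 17.50 ✓.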